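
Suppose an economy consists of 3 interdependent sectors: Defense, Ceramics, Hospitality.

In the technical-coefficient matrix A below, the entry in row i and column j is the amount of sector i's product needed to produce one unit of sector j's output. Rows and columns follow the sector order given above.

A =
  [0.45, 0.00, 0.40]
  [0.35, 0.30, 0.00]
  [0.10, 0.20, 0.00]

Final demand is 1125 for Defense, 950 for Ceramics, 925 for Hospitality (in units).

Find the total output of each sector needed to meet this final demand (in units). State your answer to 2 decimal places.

x_1 = 3411.85, x_2 = 3063.07, x_3 = 1878.80

I − A =
  [   0.55     0.00    -0.40]
  [  -0.35     0.70     0.00]
  [  -0.10    -0.20     1.00]
Cofactors of I−A, C_ij = (−1)^(i+j)·(minor ij) (rows/columns in the sector order above):
  C_11 = (0.70)(1.00) − (0.00)(-0.20) = 0.7000
  C_12 = −[(-0.35)(1.00) − (0.00)(-0.10)] = 0.3500
  C_13 = (-0.35)(-0.20) − (0.70)(-0.10) = 0.1400
  C_21 = −[(0.00)(1.00) − (-0.40)(-0.20)] = 0.0800
  C_22 = (0.55)(1.00) − (-0.40)(-0.10) = 0.5100
  C_23 = −[(0.55)(-0.20) − (0.00)(-0.10)] = 0.1100
  C_31 = (0.00)(0.00) − (-0.40)(0.70) = 0.2800
  C_32 = −[(0.55)(0.00) − (-0.40)(-0.35)] = 0.1400
  C_33 = (0.55)(0.70) − (0.00)(-0.35) = 0.3850
det(I−A) = Σ_j (I−A)_1j·C_1j = (0.55)(0.7000) + (0.00)(0.3500) + (-0.40)(0.1400) = 0.3290
adj(I−A) = Cᵀ =
  [ 0.7000   0.0800   0.2800]
  [ 0.3500   0.5100   0.1400]
  [ 0.1400   0.1100   0.3850]
(I − A)⁻¹ = adj(I−A) / det(I−A) ≈
  [   2.1277     0.2432     0.8511]
  [   1.0638     1.5502     0.4255]
  [   0.4255     0.3343     1.1702]
x = (I − A)⁻¹ d = adj(I−A)·d / det(I−A), with det(I−A) = 0.3290:
  x_1 = (0.7000·1125 + 0.0800·950 + 0.2800·925) / 0.3290 = 1122.50 / 0.3290 ≈ 3411.85
  x_2 = (0.3500·1125 + 0.5100·950 + 0.1400·925) / 0.3290 = 1007.75 / 0.3290 ≈ 3063.07
  x_3 = (0.1400·1125 + 0.1100·950 + 0.3850·925) / 0.3290 = 618.125 / 0.3290 ≈ 1878.80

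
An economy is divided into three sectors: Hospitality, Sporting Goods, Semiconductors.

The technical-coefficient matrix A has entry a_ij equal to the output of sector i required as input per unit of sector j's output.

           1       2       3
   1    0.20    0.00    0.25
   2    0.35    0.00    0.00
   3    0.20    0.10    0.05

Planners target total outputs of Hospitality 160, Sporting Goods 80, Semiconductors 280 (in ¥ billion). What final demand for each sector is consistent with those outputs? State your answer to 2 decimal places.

I − A =
  [   0.80     0.00    -0.25]
  [  -0.35     1.00     0.00]
  [  -0.20    -0.10     0.95]
d = (I − A) x:
  d_1 = (+0.80)·160 + (+0.00)·80 + (-0.25)·280 = 58.00
  d_2 = (-0.35)·160 + (+1.00)·80 + (+0.00)·280 = 24.00
  d_3 = (-0.20)·160 + (-0.10)·80 + (+0.95)·280 = 226.00

d_1 = 58.00, d_2 = 24.00, d_3 = 226.00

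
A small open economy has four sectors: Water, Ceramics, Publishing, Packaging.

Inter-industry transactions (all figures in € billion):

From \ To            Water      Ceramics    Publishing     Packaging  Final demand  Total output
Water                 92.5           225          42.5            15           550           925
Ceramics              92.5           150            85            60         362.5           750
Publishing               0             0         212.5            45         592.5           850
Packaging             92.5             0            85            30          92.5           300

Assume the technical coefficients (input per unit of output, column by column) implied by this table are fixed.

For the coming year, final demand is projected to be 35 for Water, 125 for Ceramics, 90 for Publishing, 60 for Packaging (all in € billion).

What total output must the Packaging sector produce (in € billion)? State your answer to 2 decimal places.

Technical coefficients a_ij = z_ij / X_j:
  a_11 = 92.5/925 = 0.10, a_21 = 92.5/925 = 0.10, a_31 = 0/925 = 0.00, a_41 = 92.5/925 = 0.10
  a_12 = 225/750 = 0.30, a_22 = 150/750 = 0.20, a_32 = 0/750 = 0.00, a_42 = 0/750 = 0.00
  a_13 = 42.5/850 = 0.05, a_23 = 85/850 = 0.10, a_33 = 212.5/850 = 0.25, a_43 = 85/850 = 0.10
  a_14 = 15/300 = 0.05, a_24 = 60/300 = 0.20, a_34 = 45/300 = 0.15, a_44 = 30/300 = 0.10
I − A =
  [   0.90    -0.30    -0.05    -0.05]
  [  -0.10     0.80    -0.10    -0.20]
  [   0.00     0.00     0.75    -0.15]
  [  -0.10     0.00    -0.10     0.90]
Compute the cofactors C_ij = (−1)^(i+j)·(3×3 minor ij) of I−A; the adjugate is their transpose:
adj(I−A) = Cᵀ =
  [ 0.5280   0.1980   0.0730   0.0855]
  [ 0.0825   0.5895   0.1045   0.1530]
  [ 0.0120   0.0045   0.6110   0.1035]
  [ 0.0600   0.0225   0.0760   0.5175]
det(I−A) = Σ_j (I−A)_1j·C_1j = (0.90)(0.5280) + (-0.30)(0.0825) + (-0.05)(0.0120) + (-0.05)(0.0600) = 0.44685
(I − A)⁻¹ = adj(I−A) / det(I−A) ≈
  [   1.1816     0.4431     0.1634     0.1913]
  [   0.1846     1.3192     0.2339     0.3424]
  [   0.0269     0.0101     1.3673     0.2316]
  [   0.1343     0.0504     0.1701     1.1581]
x = (I − A)⁻¹ d = adj(I−A)·d / det(I−A), with det(I−A) = 0.44685:
  x_1 = (0.5280·35 + 0.1980·125 + 0.0730·90 + 0.0855·60) / 0.44685 = 54.93 / 0.44685 ≈ 122.93
  x_2 = (0.0825·35 + 0.5895·125 + 0.1045·90 + 0.1530·60) / 0.44685 = 95.16 / 0.44685 ≈ 212.96
  x_3 = (0.0120·35 + 0.0045·125 + 0.6110·90 + 0.1035·60) / 0.44685 = 62.1825 / 0.44685 ≈ 139.16
  x_4 = (0.0600·35 + 0.0225·125 + 0.0760·90 + 0.5175·60) / 0.44685 = 42.8025 / 0.44685 ≈ 95.79

x_4 = 95.79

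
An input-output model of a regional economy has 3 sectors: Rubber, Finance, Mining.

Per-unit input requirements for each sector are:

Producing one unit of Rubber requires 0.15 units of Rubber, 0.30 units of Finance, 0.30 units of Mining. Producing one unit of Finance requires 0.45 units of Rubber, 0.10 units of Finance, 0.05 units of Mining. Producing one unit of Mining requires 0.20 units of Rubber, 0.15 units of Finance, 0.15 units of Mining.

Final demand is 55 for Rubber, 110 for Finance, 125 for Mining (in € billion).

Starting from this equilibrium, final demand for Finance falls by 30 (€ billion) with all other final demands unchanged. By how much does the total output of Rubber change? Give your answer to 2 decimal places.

Δx_R = -26.06

I − A =
  [   0.85    -0.45    -0.20]
  [  -0.30     0.90    -0.15]
  [  -0.30    -0.05     0.85]
Cofactors of I−A, C_ij = (−1)^(i+j)·(minor ij) (rows/columns in the sector order above):
  C_11 = (0.90)(0.85) − (-0.15)(-0.05) = 0.7575
  C_12 = −[(-0.30)(0.85) − (-0.15)(-0.30)] = 0.3000
  C_13 = (-0.30)(-0.05) − (0.90)(-0.30) = 0.2850
  C_21 = −[(-0.45)(0.85) − (-0.20)(-0.05)] = 0.3925
  C_22 = (0.85)(0.85) − (-0.20)(-0.30) = 0.6625
  C_23 = −[(0.85)(-0.05) − (-0.45)(-0.30)] = 0.1775
  C_31 = (-0.45)(-0.15) − (-0.20)(0.90) = 0.2475
  C_32 = −[(0.85)(-0.15) − (-0.20)(-0.30)] = 0.1875
  C_33 = (0.85)(0.90) − (-0.45)(-0.30) = 0.6300
det(I−A) = Σ_j (I−A)_1j·C_1j = (0.85)(0.7575) + (-0.45)(0.3000) + (-0.20)(0.2850) = 0.451875
adj(I−A) = Cᵀ =
  [ 0.7575   0.3925   0.2475]
  [ 0.3000   0.6625   0.1875]
  [ 0.2850   0.1775   0.6300]
(I − A)⁻¹ = adj(I−A) / det(I−A) ≈
  [   1.6763     0.8686     0.5477]
  [   0.6639     1.4661     0.4149]
  [   0.6307     0.3928     1.3942]
Δx = (I − A)⁻¹ Δd with Δd having -30 in the Finance component and 0 elsewhere.
So Δx_R = L_RF · (-30), where L_RF = adj(I−A)_RF / det(I−A) = 0.3925 / 0.451875.
Δx_R = 0.3925 × (-30) / 0.451875 = -11.775 / 0.451875 ≈ -26.06.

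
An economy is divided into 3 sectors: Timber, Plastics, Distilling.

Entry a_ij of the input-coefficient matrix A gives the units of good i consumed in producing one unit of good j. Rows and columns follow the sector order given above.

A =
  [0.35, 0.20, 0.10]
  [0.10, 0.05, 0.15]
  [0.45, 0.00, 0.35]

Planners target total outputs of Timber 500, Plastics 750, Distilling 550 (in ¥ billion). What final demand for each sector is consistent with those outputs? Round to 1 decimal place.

I − A =
  [   0.65    -0.20    -0.10]
  [  -0.10     0.95    -0.15]
  [  -0.45     0.00     0.65]
d = (I − A) x:
  d_1 = (+0.65)·500 + (-0.20)·750 + (-0.10)·550 = 120.0
  d_2 = (-0.10)·500 + (+0.95)·750 + (-0.15)·550 = 580.0
  d_3 = (-0.45)·500 + (+0.00)·750 + (+0.65)·550 = 132.5

d_1 = 120.0, d_2 = 580.0, d_3 = 132.5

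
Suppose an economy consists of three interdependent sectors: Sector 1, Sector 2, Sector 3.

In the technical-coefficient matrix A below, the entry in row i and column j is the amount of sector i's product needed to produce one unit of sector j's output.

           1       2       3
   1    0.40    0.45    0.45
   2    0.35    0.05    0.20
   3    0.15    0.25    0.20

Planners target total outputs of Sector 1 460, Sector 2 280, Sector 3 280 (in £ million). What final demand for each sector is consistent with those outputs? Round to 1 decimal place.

d_1 = 24.0, d_2 = 49.0, d_3 = 85.0

I − A =
  [   0.60    -0.45    -0.45]
  [  -0.35     0.95    -0.20]
  [  -0.15    -0.25     0.80]
d = (I − A) x:
  d_1 = (+0.60)·460 + (-0.45)·280 + (-0.45)·280 = 24.0
  d_2 = (-0.35)·460 + (+0.95)·280 + (-0.20)·280 = 49.0
  d_3 = (-0.15)·460 + (-0.25)·280 + (+0.80)·280 = 85.0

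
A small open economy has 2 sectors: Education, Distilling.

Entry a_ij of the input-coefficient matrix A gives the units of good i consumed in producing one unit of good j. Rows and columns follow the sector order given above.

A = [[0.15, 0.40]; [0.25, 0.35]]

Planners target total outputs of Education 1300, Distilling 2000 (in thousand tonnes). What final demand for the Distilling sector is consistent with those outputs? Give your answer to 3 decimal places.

d_2 = 975.000

I − A =
  [   0.85    -0.40]
  [  -0.25     0.65]
d = (I − A) x:
  d_1 = (+0.85)·1300 + (-0.40)·2000 = 305.000
  d_2 = (-0.25)·1300 + (+0.65)·2000 = 975.000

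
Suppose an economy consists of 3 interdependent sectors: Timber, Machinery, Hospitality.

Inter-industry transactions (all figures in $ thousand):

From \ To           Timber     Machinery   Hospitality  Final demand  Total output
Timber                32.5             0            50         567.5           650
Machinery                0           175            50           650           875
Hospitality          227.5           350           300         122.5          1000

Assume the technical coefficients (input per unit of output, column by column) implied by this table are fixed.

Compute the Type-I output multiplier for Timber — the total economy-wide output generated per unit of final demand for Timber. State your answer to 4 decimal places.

Technical coefficients a_ij = z_ij / X_j:
  a_TT = 32.5/650 = 0.05, a_MT = 0/650 = 0.00, a_HT = 227.5/650 = 0.35
  a_TM = 0/875 = 0.00, a_MM = 175/875 = 0.20, a_HM = 350/875 = 0.40
  a_TH = 50/1000 = 0.05, a_MH = 50/1000 = 0.05, a_HH = 300/1000 = 0.30
I − A =
  [   0.95     0.00    -0.05]
  [   0.00     0.80    -0.05]
  [  -0.35    -0.40     0.70]
Cofactors of I−A, C_ij = (−1)^(i+j)·(minor ij) (rows/columns in the sector order above):
  C_11 = (0.80)(0.70) − (-0.05)(-0.40) = 0.5400
  C_12 = −[(0.00)(0.70) − (-0.05)(-0.35)] = 0.0175
  C_13 = (0.00)(-0.40) − (0.80)(-0.35) = 0.2800
  C_21 = −[(0.00)(0.70) − (-0.05)(-0.40)] = 0.0200
  C_22 = (0.95)(0.70) − (-0.05)(-0.35) = 0.6475
  C_23 = −[(0.95)(-0.40) − (0.00)(-0.35)] = 0.3800
  C_31 = (0.00)(-0.05) − (-0.05)(0.80) = 0.0400
  C_32 = −[(0.95)(-0.05) − (-0.05)(0.00)] = 0.0475
  C_33 = (0.95)(0.80) − (0.00)(0.00) = 0.7600
det(I−A) = Σ_j (I−A)_1j·C_1j = (0.95)(0.5400) + (0.00)(0.0175) + (-0.05)(0.2800) = 0.4990
adj(I−A) = Cᵀ =
  [ 0.5400   0.0200   0.0400]
  [ 0.0175   0.6475   0.0475]
  [ 0.2800   0.3800   0.7600]
(I − A)⁻¹ = adj(I−A) / det(I−A) ≈
  [   1.08216     0.04008     0.08016]
  [   0.03507     1.29760     0.09519]
  [   0.56112     0.76152     1.52305]
The output multiplier for sector j is the column-j sum of the Leontief inverse (I − A)⁻¹ = adj(I−A) / det(I−A).
Column T of adj(I−A): (0.5400, 0.0175, 0.2800); det(I−A) = 0.4990.
m_T = (0.5400 + 0.0175 + 0.2800) / 0.4990 = 0.8375 / 0.4990 ≈ 1.6784.

m_T = 1.6784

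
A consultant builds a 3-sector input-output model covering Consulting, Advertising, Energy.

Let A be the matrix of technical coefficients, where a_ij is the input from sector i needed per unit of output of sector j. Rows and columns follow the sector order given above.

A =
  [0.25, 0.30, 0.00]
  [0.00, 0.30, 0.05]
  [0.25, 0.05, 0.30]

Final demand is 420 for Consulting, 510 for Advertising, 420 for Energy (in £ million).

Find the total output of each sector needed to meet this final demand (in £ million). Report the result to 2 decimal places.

I − A =
  [   0.75    -0.30     0.00]
  [   0.00     0.70    -0.05]
  [  -0.25    -0.05     0.70]
Cofactors of I−A, C_ij = (−1)^(i+j)·(minor ij) (rows/columns in the sector order above):
  C_11 = (0.70)(0.70) − (-0.05)(-0.05) = 0.4875
  C_12 = −[(0.00)(0.70) − (-0.05)(-0.25)] = 0.0125
  C_13 = (0.00)(-0.05) − (0.70)(-0.25) = 0.1750
  C_21 = −[(-0.30)(0.70) − (0.00)(-0.05)] = 0.2100
  C_22 = (0.75)(0.70) − (0.00)(-0.25) = 0.5250
  C_23 = −[(0.75)(-0.05) − (-0.30)(-0.25)] = 0.1125
  C_31 = (-0.30)(-0.05) − (0.00)(0.70) = 0.0150
  C_32 = −[(0.75)(-0.05) − (0.00)(0.00)] = 0.0375
  C_33 = (0.75)(0.70) − (-0.30)(0.00) = 0.5250
det(I−A) = Σ_j (I−A)_1j·C_1j = (0.75)(0.4875) + (-0.30)(0.0125) + (0.00)(0.1750) = 0.361875
adj(I−A) = Cᵀ =
  [ 0.4875   0.2100   0.0150]
  [ 0.0125   0.5250   0.0375]
  [ 0.1750   0.1125   0.5250]
(I − A)⁻¹ = adj(I−A) / det(I−A) ≈
  [   1.3472     0.5803     0.0415]
  [   0.0345     1.4508     0.1036]
  [   0.4836     0.3109     1.4508]
x = (I − A)⁻¹ d = adj(I−A)·d / det(I−A), with det(I−A) = 0.361875:
  x_1 = (0.4875·420 + 0.2100·510 + 0.0150·420) / 0.361875 = 318.15 / 0.361875 ≈ 879.17
  x_2 = (0.0125·420 + 0.5250·510 + 0.0375·420) / 0.361875 = 288.75 / 0.361875 ≈ 797.93
  x_3 = (0.1750·420 + 0.1125·510 + 0.5250·420) / 0.361875 = 351.375 / 0.361875 ≈ 970.98

x_1 = 879.17, x_2 = 797.93, x_3 = 970.98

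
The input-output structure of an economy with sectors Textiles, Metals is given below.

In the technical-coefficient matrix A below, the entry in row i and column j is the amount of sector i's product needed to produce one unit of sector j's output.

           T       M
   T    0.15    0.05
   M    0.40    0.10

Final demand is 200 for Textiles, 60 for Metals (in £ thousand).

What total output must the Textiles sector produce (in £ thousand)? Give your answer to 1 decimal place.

x_T = 245.6

I − A =
  [   0.85    -0.05]
  [  -0.40     0.90]
det(I−A) = (0.85)(0.90) − (-0.05)(-0.40) = 0.7450
adj(I−A) = [[0.90, 0.05], [0.40, 0.85]]
(I − A)⁻¹ = adj(I−A) / det(I−A) ≈
  [   1.2081     0.0671]
  [   0.5369     1.1409]
x = (I − A)⁻¹ d = adj(I−A)·d / det(I−A), with det(I−A) = 0.7450:
  x_T = (0.90·200 + 0.05·60) / 0.7450 = 183.00 / 0.7450 ≈ 245.6
  x_M = (0.40·200 + 0.85·60) / 0.7450 = 131.00 / 0.7450 ≈ 175.8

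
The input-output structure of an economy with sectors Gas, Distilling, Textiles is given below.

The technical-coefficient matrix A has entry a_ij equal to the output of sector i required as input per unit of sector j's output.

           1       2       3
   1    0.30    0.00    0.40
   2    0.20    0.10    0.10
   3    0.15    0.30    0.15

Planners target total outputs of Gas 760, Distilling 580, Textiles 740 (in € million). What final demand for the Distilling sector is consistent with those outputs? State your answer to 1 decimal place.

d_2 = 296.0

I − A =
  [   0.70     0.00    -0.40]
  [  -0.20     0.90    -0.10]
  [  -0.15    -0.30     0.85]
d = (I − A) x:
  d_1 = (+0.70)·760 + (+0.00)·580 + (-0.40)·740 = 236.0
  d_2 = (-0.20)·760 + (+0.90)·580 + (-0.10)·740 = 296.0
  d_3 = (-0.15)·760 + (-0.30)·580 + (+0.85)·740 = 341.0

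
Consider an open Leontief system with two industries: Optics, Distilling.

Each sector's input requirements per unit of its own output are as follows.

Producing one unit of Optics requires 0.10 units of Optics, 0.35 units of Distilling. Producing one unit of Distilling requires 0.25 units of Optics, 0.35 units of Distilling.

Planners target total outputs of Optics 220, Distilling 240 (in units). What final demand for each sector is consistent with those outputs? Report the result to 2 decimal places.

I − A =
  [   0.90    -0.25]
  [  -0.35     0.65]
d = (I − A) x:
  d_1 = (+0.90)·220 + (-0.25)·240 = 138.00
  d_2 = (-0.35)·220 + (+0.65)·240 = 79.00

d_1 = 138.00, d_2 = 79.00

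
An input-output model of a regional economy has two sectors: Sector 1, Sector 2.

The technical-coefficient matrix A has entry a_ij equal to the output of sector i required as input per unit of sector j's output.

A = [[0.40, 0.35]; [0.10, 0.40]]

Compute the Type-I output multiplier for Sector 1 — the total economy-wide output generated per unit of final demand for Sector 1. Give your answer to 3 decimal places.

I − A =
  [   0.60    -0.35]
  [  -0.10     0.60]
det(I−A) = (0.60)(0.60) − (-0.35)(-0.10) = 0.3250
adj(I−A) = [[0.60, 0.35], [0.10, 0.60]]
(I − A)⁻¹ = adj(I−A) / det(I−A) ≈
  [   1.8462     1.0769]
  [   0.3077     1.8462]
The output multiplier for sector j is the column-j sum of the Leontief inverse (I − A)⁻¹ = adj(I−A) / det(I−A).
Column 1 of adj(I−A): (0.60, 0.10); det(I−A) = 0.3250.
m_1 = (0.60 + 0.10) / 0.3250 = 0.70 / 0.3250 ≈ 2.154.

m_1 = 2.154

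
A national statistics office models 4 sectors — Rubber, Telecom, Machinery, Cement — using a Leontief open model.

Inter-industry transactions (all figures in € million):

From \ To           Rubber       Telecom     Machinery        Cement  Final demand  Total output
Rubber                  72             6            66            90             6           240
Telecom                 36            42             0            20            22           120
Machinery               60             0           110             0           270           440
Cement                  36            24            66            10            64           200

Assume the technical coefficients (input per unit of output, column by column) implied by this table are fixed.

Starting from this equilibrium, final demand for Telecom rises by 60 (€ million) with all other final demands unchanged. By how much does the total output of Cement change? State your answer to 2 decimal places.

Technical coefficients a_ij = z_ij / X_j:
  a_RR = 72/240 = 0.30, a_TR = 36/240 = 0.15, a_MR = 60/240 = 0.25, a_CR = 36/240 = 0.15
  a_RT = 6/120 = 0.05, a_TT = 42/120 = 0.35, a_MT = 0/120 = 0.00, a_CT = 24/120 = 0.20
  a_RM = 66/440 = 0.15, a_TM = 0/440 = 0.00, a_MM = 110/440 = 0.25, a_CM = 66/440 = 0.15
  a_RC = 90/200 = 0.45, a_TC = 20/200 = 0.10, a_MC = 0/200 = 0.00, a_CC = 10/200 = 0.05
I − A =
  [   0.70    -0.05    -0.15    -0.45]
  [  -0.15     0.65     0.00    -0.10]
  [  -0.25     0.00     0.75     0.00]
  [  -0.15    -0.20    -0.15     0.95]
Compute the cofactors C_ij = (−1)^(i+j)·(3×3 minor ij) of I−A; the adjugate is their transpose:
adj(I−A) = Cᵀ =
  [ 0.448125   0.103125   0.134250   0.223125]
  [ 0.121875   0.395625   0.044250   0.099375]
  [ 0.149375   0.034375   0.353000   0.074375]
  [ 0.120000   0.105000   0.086250   0.311250]
det(I−A) = Σ_j (I−A)_1j·C_1j = (0.70)(0.448125) + (-0.05)(0.121875) + (-0.15)(0.149375) + (-0.45)(0.120000) = 0.2311875
(I − A)⁻¹ = adj(I−A) / det(I−A) ≈
  [   1.9384     0.4461     0.5807     0.9651]
  [   0.5272     1.7113     0.1914     0.4298]
  [   0.6461     0.1487     1.5269     0.3217]
  [   0.5191     0.4542     0.3731     1.3463]
Δx = (I − A)⁻¹ Δd with Δd having +60 in the Telecom component and 0 elsewhere.
So Δx_C = L_CT · (+60), where L_CT = adj(I−A)_CT / det(I−A) = 0.105000 / 0.2311875.
Δx_C = 0.105000 × (+60) / 0.2311875 = 6.30 / 0.2311875 ≈ 27.25.

Δx_C = 27.25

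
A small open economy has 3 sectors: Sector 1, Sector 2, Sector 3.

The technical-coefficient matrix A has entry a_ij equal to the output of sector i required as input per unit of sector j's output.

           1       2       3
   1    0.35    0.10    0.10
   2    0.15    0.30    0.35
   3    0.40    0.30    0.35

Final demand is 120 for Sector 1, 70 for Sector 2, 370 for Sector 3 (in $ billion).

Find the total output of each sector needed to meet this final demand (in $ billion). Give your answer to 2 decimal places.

I − A =
  [   0.65    -0.10    -0.10]
  [  -0.15     0.70    -0.35]
  [  -0.40    -0.30     0.65]
Cofactors of I−A, C_ij = (−1)^(i+j)·(minor ij) (rows/columns in the sector order above):
  C_11 = (0.70)(0.65) − (-0.35)(-0.30) = 0.3500
  C_12 = −[(-0.15)(0.65) − (-0.35)(-0.40)] = 0.2375
  C_13 = (-0.15)(-0.30) − (0.70)(-0.40) = 0.3250
  C_21 = −[(-0.10)(0.65) − (-0.10)(-0.30)] = 0.0950
  C_22 = (0.65)(0.65) − (-0.10)(-0.40) = 0.3825
  C_23 = −[(0.65)(-0.30) − (-0.10)(-0.40)] = 0.2350
  C_31 = (-0.10)(-0.35) − (-0.10)(0.70) = 0.1050
  C_32 = −[(0.65)(-0.35) − (-0.10)(-0.15)] = 0.2425
  C_33 = (0.65)(0.70) − (-0.10)(-0.15) = 0.4400
det(I−A) = Σ_j (I−A)_1j·C_1j = (0.65)(0.3500) + (-0.10)(0.2375) + (-0.10)(0.3250) = 0.17125
adj(I−A) = Cᵀ =
  [ 0.3500   0.0950   0.1050]
  [ 0.2375   0.3825   0.2425]
  [ 0.3250   0.2350   0.4400]
(I − A)⁻¹ = adj(I−A) / det(I−A) ≈
  [   2.0438     0.5547     0.6131]
  [   1.3869     2.2336     1.4161]
  [   1.8978     1.3723     2.5693]
x = (I − A)⁻¹ d = adj(I−A)·d / det(I−A), with det(I−A) = 0.17125:
  x_1 = (0.3500·120 + 0.0950·70 + 0.1050·370) / 0.17125 = 87.50 / 0.17125 ≈ 510.95
  x_2 = (0.2375·120 + 0.3825·70 + 0.2425·370) / 0.17125 = 145.00 / 0.17125 ≈ 846.72
  x_3 = (0.3250·120 + 0.2350·70 + 0.4400·370) / 0.17125 = 218.25 / 0.17125 ≈ 1274.45

x_1 = 510.95, x_2 = 846.72, x_3 = 1274.45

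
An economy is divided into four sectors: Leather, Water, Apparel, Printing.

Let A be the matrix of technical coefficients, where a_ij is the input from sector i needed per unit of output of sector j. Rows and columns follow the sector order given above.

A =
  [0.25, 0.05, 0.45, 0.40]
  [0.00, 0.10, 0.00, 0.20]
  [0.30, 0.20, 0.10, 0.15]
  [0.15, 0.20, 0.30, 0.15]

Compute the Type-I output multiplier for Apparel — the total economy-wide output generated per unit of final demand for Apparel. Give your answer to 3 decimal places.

m_3 = 4.852

I − A =
  [   0.75    -0.05    -0.45    -0.40]
  [   0.00     0.90     0.00    -0.20]
  [  -0.30    -0.20     0.90    -0.15]
  [  -0.15    -0.20    -0.30     0.85]
Compute the cofactors C_ij = (−1)^(i+j)·(3×3 minor ij) of I−A; the adjugate is their transpose:
adj(I−A) = Cᵀ =
  [ 0.600000   0.222000   0.437250   0.411750]
  [ 0.045000   0.325125   0.058500   0.108000]
  [ 0.243750   0.175875   0.488250   0.242250]
  [ 0.202500   0.177750   0.263250   0.486000]
det(I−A) = Σ_j (I−A)_1j·C_1j = (0.75)(0.600000) + (-0.05)(0.045000) + (-0.45)(0.243750) + (-0.40)(0.202500) = 0.2570625
(I − A)⁻¹ = adj(I−A) / det(I−A) ≈
  [   2.3341     0.8636     1.7009     1.6018]
  [   0.1751     1.2648     0.2276     0.4201]
  [   0.9482     0.6842     1.8993     0.9424]
  [   0.7877     0.6915     1.0241     1.8906]
The output multiplier for sector j is the column-j sum of the Leontief inverse (I − A)⁻¹ = adj(I−A) / det(I−A).
Column 3 of adj(I−A): (0.437250, 0.058500, 0.488250, 0.263250); det(I−A) = 0.2570625.
m_3 = (0.437250 + 0.058500 + 0.488250 + 0.263250) / 0.2570625 = 1.24725 / 0.2570625 ≈ 4.852.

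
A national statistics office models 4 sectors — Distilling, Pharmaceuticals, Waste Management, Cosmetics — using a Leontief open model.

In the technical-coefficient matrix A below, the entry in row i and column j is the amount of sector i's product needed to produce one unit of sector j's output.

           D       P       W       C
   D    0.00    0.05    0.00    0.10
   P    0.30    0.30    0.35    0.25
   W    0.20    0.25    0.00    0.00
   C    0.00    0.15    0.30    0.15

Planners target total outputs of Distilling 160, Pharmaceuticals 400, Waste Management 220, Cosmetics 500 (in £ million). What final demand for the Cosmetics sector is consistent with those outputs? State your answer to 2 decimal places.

I − A =
  [   1.00    -0.05     0.00    -0.10]
  [  -0.30     0.70    -0.35    -0.25]
  [  -0.20    -0.25     1.00     0.00]
  [   0.00    -0.15    -0.30     0.85]
d = (I − A) x:
  d_D = (+1.00)·160 + (-0.05)·400 + (+0.00)·220 + (-0.10)·500 = 90.00
  d_P = (-0.30)·160 + (+0.70)·400 + (-0.35)·220 + (-0.25)·500 = 30.00
  d_W = (-0.20)·160 + (-0.25)·400 + (+1.00)·220 + (+0.00)·500 = 88.00
  d_C = (+0.00)·160 + (-0.15)·400 + (-0.30)·220 + (+0.85)·500 = 299.00

d_C = 299.00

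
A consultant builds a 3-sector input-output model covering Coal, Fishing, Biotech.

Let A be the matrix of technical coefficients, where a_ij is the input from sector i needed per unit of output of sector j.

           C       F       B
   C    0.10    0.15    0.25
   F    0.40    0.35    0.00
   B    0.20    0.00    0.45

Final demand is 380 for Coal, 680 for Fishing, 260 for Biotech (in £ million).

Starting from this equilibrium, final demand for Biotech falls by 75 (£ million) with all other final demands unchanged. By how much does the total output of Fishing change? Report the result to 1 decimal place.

I − A =
  [   0.90    -0.15    -0.25]
  [  -0.40     0.65     0.00]
  [  -0.20     0.00     0.55]
Cofactors of I−A, C_ij = (−1)^(i+j)·(minor ij) (rows/columns in the sector order above):
  C_11 = (0.65)(0.55) − (0.00)(0.00) = 0.3575
  C_12 = −[(-0.40)(0.55) − (0.00)(-0.20)] = 0.2200
  C_13 = (-0.40)(0.00) − (0.65)(-0.20) = 0.1300
  C_21 = −[(-0.15)(0.55) − (-0.25)(0.00)] = 0.0825
  C_22 = (0.90)(0.55) − (-0.25)(-0.20) = 0.4450
  C_23 = −[(0.90)(0.00) − (-0.15)(-0.20)] = 0.0300
  C_31 = (-0.15)(0.00) − (-0.25)(0.65) = 0.1625
  C_32 = −[(0.90)(0.00) − (-0.25)(-0.40)] = 0.1000
  C_33 = (0.90)(0.65) − (-0.15)(-0.40) = 0.5250
det(I−A) = Σ_j (I−A)_1j·C_1j = (0.90)(0.3575) + (-0.15)(0.2200) + (-0.25)(0.1300) = 0.25625
adj(I−A) = Cᵀ =
  [ 0.3575   0.0825   0.1625]
  [ 0.2200   0.4450   0.1000]
  [ 0.1300   0.0300   0.5250]
(I − A)⁻¹ = adj(I−A) / det(I−A) ≈
  [   1.3951     0.3220     0.6341]
  [   0.8585     1.7366     0.3902]
  [   0.5073     0.1171     2.0488]
Δx = (I − A)⁻¹ Δd with Δd having -75 in the Biotech component and 0 elsewhere.
So Δx_F = L_FB · (-75), where L_FB = adj(I−A)_FB / det(I−A) = 0.1000 / 0.25625.
Δx_F = 0.1000 × (-75) / 0.25625 = -7.50 / 0.25625 ≈ -29.3.

Δx_F = -29.3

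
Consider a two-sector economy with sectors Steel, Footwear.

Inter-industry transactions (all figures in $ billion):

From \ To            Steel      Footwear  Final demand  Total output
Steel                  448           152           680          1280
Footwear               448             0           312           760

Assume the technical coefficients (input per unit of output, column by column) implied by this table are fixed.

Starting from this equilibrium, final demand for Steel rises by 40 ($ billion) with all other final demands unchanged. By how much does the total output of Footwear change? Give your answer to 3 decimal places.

Δx_2 = 24.138

Technical coefficients a_ij = z_ij / X_j:
  a_11 = 448/1280 = 0.35, a_21 = 448/1280 = 0.35
  a_12 = 152/760 = 0.20, a_22 = 0/760 = 0.00
I − A =
  [   0.65    -0.20]
  [  -0.35     1.00]
det(I−A) = (0.65)(1.00) − (-0.20)(-0.35) = 0.5800
adj(I−A) = [[1.00, 0.20], [0.35, 0.65]]
(I − A)⁻¹ = adj(I−A) / det(I−A) ≈
  [   1.7241     0.3448]
  [   0.6034     1.1207]
Δx = (I − A)⁻¹ Δd with Δd having +40 in the Steel component and 0 elsewhere.
So Δx_2 = L_21 · (+40), where L_21 = adj(I−A)_21 / det(I−A) = 0.35 / 0.5800.
Δx_2 = 0.35 × (+40) / 0.5800 = 14.00 / 0.5800 ≈ 24.138.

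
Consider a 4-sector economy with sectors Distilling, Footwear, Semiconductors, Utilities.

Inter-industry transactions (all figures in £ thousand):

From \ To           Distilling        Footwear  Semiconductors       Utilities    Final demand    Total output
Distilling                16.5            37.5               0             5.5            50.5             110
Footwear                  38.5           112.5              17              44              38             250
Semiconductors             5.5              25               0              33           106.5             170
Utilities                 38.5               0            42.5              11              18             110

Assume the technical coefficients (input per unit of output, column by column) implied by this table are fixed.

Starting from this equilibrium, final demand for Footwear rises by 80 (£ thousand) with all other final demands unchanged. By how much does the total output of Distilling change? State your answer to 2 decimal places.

Technical coefficients a_ij = z_ij / X_j:
  a_11 = 16.5/110 = 0.15, a_21 = 38.5/110 = 0.35, a_31 = 5.5/110 = 0.05, a_41 = 38.5/110 = 0.35
  a_12 = 37.5/250 = 0.15, a_22 = 112.5/250 = 0.45, a_32 = 25/250 = 0.10, a_42 = 0/250 = 0.00
  a_13 = 0/170 = 0.00, a_23 = 17/170 = 0.10, a_33 = 0/170 = 0.00, a_43 = 42.5/170 = 0.25
  a_14 = 5.5/110 = 0.05, a_24 = 44/110 = 0.40, a_34 = 33/110 = 0.30, a_44 = 11/110 = 0.10
I − A =
  [   0.85    -0.15     0.00    -0.05]
  [  -0.35     0.55    -0.10    -0.40]
  [  -0.05    -0.10     1.00    -0.30]
  [  -0.35     0.00    -0.25     0.90]
Compute the cofactors C_ij = (−1)^(i+j)·(3×3 minor ij) of I−A; the adjugate is their transpose:
adj(I−A) = Cᵀ =
  [ 0.434750   0.125000   0.035375   0.091500]
  [ 0.448750   0.683125   0.164125   0.383250]
  [ 0.128000   0.097250   0.342875   0.164625]
  [ 0.204625   0.075625   0.109000   0.405750]
det(I−A) = Σ_j (I−A)_1j·C_1j = (0.85)(0.434750) + (-0.15)(0.448750) + (0.00)(0.128000) + (-0.05)(0.204625) = 0.29199375
(I − A)⁻¹ = adj(I−A) / det(I−A) ≈
  [   1.4889     0.4281     0.1211     0.3134]
  [   1.5368     2.3395     0.5621     1.3125]
  [   0.4384     0.3331     1.1743     0.5638]
  [   0.7008     0.2590     0.3733     1.3896]
Δx = (I − A)⁻¹ Δd with Δd having +80 in the Footwear component and 0 elsewhere.
So Δx_1 = L_12 · (+80), where L_12 = adj(I−A)_12 / det(I−A) = 0.125000 / 0.29199375.
Δx_1 = 0.125000 × (+80) / 0.29199375 = 10.00 / 0.29199375 ≈ 34.25.

Δx_1 = 34.25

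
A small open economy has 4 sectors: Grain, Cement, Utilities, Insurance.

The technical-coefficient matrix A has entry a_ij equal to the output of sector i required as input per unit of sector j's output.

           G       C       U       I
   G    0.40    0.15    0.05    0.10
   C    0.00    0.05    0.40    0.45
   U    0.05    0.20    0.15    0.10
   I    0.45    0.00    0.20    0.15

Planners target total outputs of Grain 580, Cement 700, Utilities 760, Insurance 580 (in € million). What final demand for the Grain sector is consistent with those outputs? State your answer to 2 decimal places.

I − A =
  [   0.60    -0.15    -0.05    -0.10]
  [   0.00     0.95    -0.40    -0.45]
  [  -0.05    -0.20     0.85    -0.10]
  [  -0.45     0.00    -0.20     0.85]
d = (I − A) x:
  d_G = (+0.60)·580 + (-0.15)·700 + (-0.05)·760 + (-0.10)·580 = 147.00
  d_C = (+0.00)·580 + (+0.95)·700 + (-0.40)·760 + (-0.45)·580 = 100.00
  d_U = (-0.05)·580 + (-0.20)·700 + (+0.85)·760 + (-0.10)·580 = 419.00
  d_I = (-0.45)·580 + (+0.00)·700 + (-0.20)·760 + (+0.85)·580 = 80.00

d_G = 147.00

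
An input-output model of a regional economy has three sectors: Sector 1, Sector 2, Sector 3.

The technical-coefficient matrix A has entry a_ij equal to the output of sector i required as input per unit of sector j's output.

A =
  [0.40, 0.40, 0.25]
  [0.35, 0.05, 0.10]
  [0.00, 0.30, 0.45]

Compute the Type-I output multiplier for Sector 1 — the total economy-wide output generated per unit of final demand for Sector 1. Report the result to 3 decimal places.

m_1 = 4.109

I − A =
  [   0.60    -0.40    -0.25]
  [  -0.35     0.95    -0.10]
  [   0.00    -0.30     0.55]
Cofactors of I−A, C_ij = (−1)^(i+j)·(minor ij) (rows/columns in the sector order above):
  C_11 = (0.95)(0.55) − (-0.10)(-0.30) = 0.4925
  C_12 = −[(-0.35)(0.55) − (-0.10)(0.00)] = 0.1925
  C_13 = (-0.35)(-0.30) − (0.95)(0.00) = 0.1050
  C_21 = −[(-0.40)(0.55) − (-0.25)(-0.30)] = 0.2950
  C_22 = (0.60)(0.55) − (-0.25)(0.00) = 0.3300
  C_23 = −[(0.60)(-0.30) − (-0.40)(0.00)] = 0.1800
  C_31 = (-0.40)(-0.10) − (-0.25)(0.95) = 0.2775
  C_32 = −[(0.60)(-0.10) − (-0.25)(-0.35)] = 0.1475
  C_33 = (0.60)(0.95) − (-0.40)(-0.35) = 0.4300
det(I−A) = Σ_j (I−A)_1j·C_1j = (0.60)(0.4925) + (-0.40)(0.1925) + (-0.25)(0.1050) = 0.19225
adj(I−A) = Cᵀ =
  [ 0.4925   0.2950   0.2775]
  [ 0.1925   0.3300   0.1475]
  [ 0.1050   0.1800   0.4300]
(I − A)⁻¹ = adj(I−A) / det(I−A) ≈
  [   2.5618     1.5345     1.4434]
  [   1.0013     1.7165     0.7672]
  [   0.5462     0.9363     2.2367]
The output multiplier for sector j is the column-j sum of the Leontief inverse (I − A)⁻¹ = adj(I−A) / det(I−A).
Column 1 of adj(I−A): (0.4925, 0.1925, 0.1050); det(I−A) = 0.19225.
m_1 = (0.4925 + 0.1925 + 0.1050) / 0.19225 = 0.79 / 0.19225 ≈ 4.109.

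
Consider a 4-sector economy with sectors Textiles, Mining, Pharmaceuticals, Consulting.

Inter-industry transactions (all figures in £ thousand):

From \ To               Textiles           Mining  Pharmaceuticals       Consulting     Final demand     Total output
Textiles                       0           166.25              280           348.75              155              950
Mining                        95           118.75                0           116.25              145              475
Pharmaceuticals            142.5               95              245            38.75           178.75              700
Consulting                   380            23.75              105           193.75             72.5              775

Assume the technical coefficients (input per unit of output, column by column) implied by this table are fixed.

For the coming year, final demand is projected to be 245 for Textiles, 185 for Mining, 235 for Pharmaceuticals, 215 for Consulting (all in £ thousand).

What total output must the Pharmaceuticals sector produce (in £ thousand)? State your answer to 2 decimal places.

Technical coefficients a_ij = z_ij / X_j:
  a_TT = 0/950 = 0.00, a_MT = 95/950 = 0.10, a_PT = 142.5/950 = 0.15, a_CT = 380/950 = 0.40
  a_TM = 166.25/475 = 0.35, a_MM = 118.75/475 = 0.25, a_PM = 95/475 = 0.20, a_CM = 23.75/475 = 0.05
  a_TP = 280/700 = 0.40, a_MP = 0/700 = 0.00, a_PP = 245/700 = 0.35, a_CP = 105/700 = 0.15
  a_TC = 348.75/775 = 0.45, a_MC = 116.25/775 = 0.15, a_PC = 38.75/775 = 0.05, a_CC = 193.75/775 = 0.25
I − A =
  [   1.00    -0.35    -0.40    -0.45]
  [  -0.10     0.75     0.00    -0.15]
  [  -0.15    -0.20     0.65    -0.05]
  [  -0.40    -0.05    -0.15     0.75]
Compute the cofactors C_ij = (−1)^(i+j)·(3×3 minor ij) of I−A; the adjugate is their transpose:
adj(I−A) = Cᵀ =
  [ 0.350625   0.257125   0.280500   0.280500]
  [ 0.090375   0.299875   0.083250   0.119750]
  [ 0.125500   0.166250   0.370500   0.133250]
  [ 0.218125   0.190375   0.229250   0.411750]
det(I−A) = Σ_j (I−A)_1j·C_1j = (1.00)(0.350625) + (-0.35)(0.090375) + (-0.40)(0.125500) + (-0.45)(0.218125) = 0.1706375
(I − A)⁻¹ = adj(I−A) / det(I−A) ≈
  [   2.0548     1.5068     1.6438     1.6438]
  [   0.5296     1.7574     0.4879     0.7018]
  [   0.7355     0.9743     2.1713     0.7809]
  [   1.2783     1.1157     1.3435     2.4130]
x = (I − A)⁻¹ d = adj(I−A)·d / det(I−A), with det(I−A) = 0.1706375:
  x_T = (0.350625·245 + 0.257125·185 + 0.280500·235 + 0.280500·215) / 0.1706375 = 259.69625 / 0.1706375 ≈ 1521.92
  x_M = (0.090375·245 + 0.299875·185 + 0.083250·235 + 0.119750·215) / 0.1706375 = 122.92875 / 0.1706375 ≈ 720.41
  x_P = (0.125500·245 + 0.166250·185 + 0.370500·235 + 0.133250·215) / 0.1706375 = 177.22 / 0.1706375 ≈ 1038.58
  x_C = (0.218125·245 + 0.190375·185 + 0.229250·235 + 0.411750·215) / 0.1706375 = 231.06 / 0.1706375 ≈ 1354.10

x_P = 1038.58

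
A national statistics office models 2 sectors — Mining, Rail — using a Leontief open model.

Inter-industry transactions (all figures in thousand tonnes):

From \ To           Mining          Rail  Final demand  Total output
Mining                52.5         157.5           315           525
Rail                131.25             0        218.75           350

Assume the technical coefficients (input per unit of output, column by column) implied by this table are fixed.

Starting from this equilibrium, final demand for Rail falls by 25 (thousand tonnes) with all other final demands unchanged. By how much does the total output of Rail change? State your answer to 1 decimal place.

Technical coefficients a_ij = z_ij / X_j:
  a_11 = 52.5/525 = 0.10, a_21 = 131.25/525 = 0.25
  a_12 = 157.5/350 = 0.45, a_22 = 0/350 = 0.00
I − A =
  [   0.90    -0.45]
  [  -0.25     1.00]
det(I−A) = (0.90)(1.00) − (-0.45)(-0.25) = 0.7875
adj(I−A) = [[1.00, 0.45], [0.25, 0.90]]
(I − A)⁻¹ = adj(I−A) / det(I−A) ≈
  [   1.2698     0.5714]
  [   0.3175     1.1429]
Δx = (I − A)⁻¹ Δd with Δd having -25 in the Rail component and 0 elsewhere.
So Δx_2 = L_22 · (-25), where L_22 = adj(I−A)_22 / det(I−A) = 0.90 / 0.7875.
Δx_2 = 0.90 × (-25) / 0.7875 = -22.50 / 0.7875 ≈ -28.6.

Δx_2 = -28.6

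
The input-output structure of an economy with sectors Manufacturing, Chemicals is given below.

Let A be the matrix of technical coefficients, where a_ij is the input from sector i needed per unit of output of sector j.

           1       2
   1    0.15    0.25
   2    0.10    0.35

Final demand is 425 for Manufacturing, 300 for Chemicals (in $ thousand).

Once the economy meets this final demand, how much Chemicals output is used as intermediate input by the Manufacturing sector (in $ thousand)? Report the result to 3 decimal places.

I − A =
  [   0.85    -0.25]
  [  -0.10     0.65]
det(I−A) = (0.85)(0.65) − (-0.25)(-0.10) = 0.5275
adj(I−A) = [[0.65, 0.25], [0.10, 0.85]]
(I − A)⁻¹ = adj(I−A) / det(I−A) ≈
  [   1.2322     0.4739]
  [   0.1896     1.6114]
First solve x = (I − A)⁻¹ d = adj(I−A)·d / det(I−A); in particular x_1 = (0.65·425 + 0.25·300) / 0.5275 = 351.25 / 0.5275 ≈ 665.87678.
Intermediate flow from 2 to 1: z_21 = a_21 · x_1 = 0.10 × 351.25 / 0.5275 = 35.125 / 0.5275 ≈ 66.588.

z_21 = 66.588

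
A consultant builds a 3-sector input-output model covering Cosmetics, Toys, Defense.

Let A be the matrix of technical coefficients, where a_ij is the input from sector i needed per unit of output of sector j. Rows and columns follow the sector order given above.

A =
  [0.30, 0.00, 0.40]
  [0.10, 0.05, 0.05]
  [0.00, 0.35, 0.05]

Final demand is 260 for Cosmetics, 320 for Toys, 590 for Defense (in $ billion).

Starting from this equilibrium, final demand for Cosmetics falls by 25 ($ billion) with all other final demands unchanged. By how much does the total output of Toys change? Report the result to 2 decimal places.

Δx_T = -3.92

I − A =
  [   0.70     0.00    -0.40]
  [  -0.10     0.95    -0.05]
  [   0.00    -0.35     0.95]
Cofactors of I−A, C_ij = (−1)^(i+j)·(minor ij) (rows/columns in the sector order above):
  C_11 = (0.95)(0.95) − (-0.05)(-0.35) = 0.8850
  C_12 = −[(-0.10)(0.95) − (-0.05)(0.00)] = 0.0950
  C_13 = (-0.10)(-0.35) − (0.95)(0.00) = 0.0350
  C_21 = −[(0.00)(0.95) − (-0.40)(-0.35)] = 0.1400
  C_22 = (0.70)(0.95) − (-0.40)(0.00) = 0.6650
  C_23 = −[(0.70)(-0.35) − (0.00)(0.00)] = 0.2450
  C_31 = (0.00)(-0.05) − (-0.40)(0.95) = 0.3800
  C_32 = −[(0.70)(-0.05) − (-0.40)(-0.10)] = 0.0750
  C_33 = (0.70)(0.95) − (0.00)(-0.10) = 0.6650
det(I−A) = Σ_j (I−A)_1j·C_1j = (0.70)(0.8850) + (0.00)(0.0950) + (-0.40)(0.0350) = 0.6055
adj(I−A) = Cᵀ =
  [ 0.8850   0.1400   0.3800]
  [ 0.0950   0.6650   0.0750]
  [ 0.0350   0.2450   0.6650]
(I − A)⁻¹ = adj(I−A) / det(I−A) ≈
  [   1.4616     0.2312     0.6276]
  [   0.1569     1.0983     0.1239]
  [   0.0578     0.4046     1.0983]
Δx = (I − A)⁻¹ Δd with Δd having -25 in the Cosmetics component and 0 elsewhere.
So Δx_T = L_TC · (-25), where L_TC = adj(I−A)_TC / det(I−A) = 0.0950 / 0.6055.
Δx_T = 0.0950 × (-25) / 0.6055 = -2.375 / 0.6055 ≈ -3.92.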